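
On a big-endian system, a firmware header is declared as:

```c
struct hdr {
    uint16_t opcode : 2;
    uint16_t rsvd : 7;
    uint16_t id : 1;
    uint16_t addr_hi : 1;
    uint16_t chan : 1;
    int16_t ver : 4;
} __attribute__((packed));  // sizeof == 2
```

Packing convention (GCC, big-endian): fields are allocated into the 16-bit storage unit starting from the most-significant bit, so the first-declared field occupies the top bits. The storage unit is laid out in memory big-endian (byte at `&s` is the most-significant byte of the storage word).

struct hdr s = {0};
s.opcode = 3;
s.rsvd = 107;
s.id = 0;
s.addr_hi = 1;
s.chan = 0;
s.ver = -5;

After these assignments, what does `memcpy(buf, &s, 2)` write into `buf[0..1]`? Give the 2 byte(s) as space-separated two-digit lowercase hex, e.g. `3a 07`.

f5 ab

opcode:2 = 3 → 0x3 << 14 → word 0xc000
rsvd:7 = 107 → 0x6b << 7 → word 0xf580
id:1 = 0 → 0x0 << 6 → word 0xf580
addr_hi:1 = 1 → 0x1 << 5 → word 0xf5a0
chan:1 = 0 → 0x0 << 4 → word 0xf5a0
ver:4 = -5 → 0xb << 0 → word 0xf5ab
word = 0xf5ab → big-endian bytes:
  [0]=0xf5  [1]=0xab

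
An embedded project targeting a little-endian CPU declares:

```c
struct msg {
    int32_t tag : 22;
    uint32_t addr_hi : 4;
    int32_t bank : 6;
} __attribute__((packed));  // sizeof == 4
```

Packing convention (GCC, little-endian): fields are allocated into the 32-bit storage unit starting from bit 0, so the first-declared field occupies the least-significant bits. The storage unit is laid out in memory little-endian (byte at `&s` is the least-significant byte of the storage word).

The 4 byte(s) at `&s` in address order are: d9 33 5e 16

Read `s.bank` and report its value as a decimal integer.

[0]=0xd9 [1]=0x33 [2]=0x5e [3]=0x16 (little-endian) → word 0x165e33d9
tag [0+:22] = (word>>0) & 0x3fffff = 1979353
addr_hi [22+:4] = (word>>22) & 0xf = 9
bank [26+:6] = (word>>26) & 0x3f = 5  ←
bank signed 6b, MSB=0: value = 5

5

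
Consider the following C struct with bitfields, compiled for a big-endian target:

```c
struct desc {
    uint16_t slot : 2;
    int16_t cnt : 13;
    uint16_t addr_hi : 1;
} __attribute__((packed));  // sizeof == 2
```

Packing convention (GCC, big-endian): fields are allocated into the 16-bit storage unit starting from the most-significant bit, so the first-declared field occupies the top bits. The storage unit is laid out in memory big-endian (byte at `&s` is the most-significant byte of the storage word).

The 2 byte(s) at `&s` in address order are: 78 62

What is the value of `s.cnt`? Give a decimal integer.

-975

[0]=0x78 [1]=0x62 (big-endian) → word 0x7862
slot [14+:2] = (word>>14) & 0x3 = 1
cnt [1+:13] = (word>>1) & 0x1fff = 7217  ←
addr_hi [0+:1] = (word>>0) & 0x1 = 0
cnt signed 13b, MSB=1: 7217 - 8192 = -975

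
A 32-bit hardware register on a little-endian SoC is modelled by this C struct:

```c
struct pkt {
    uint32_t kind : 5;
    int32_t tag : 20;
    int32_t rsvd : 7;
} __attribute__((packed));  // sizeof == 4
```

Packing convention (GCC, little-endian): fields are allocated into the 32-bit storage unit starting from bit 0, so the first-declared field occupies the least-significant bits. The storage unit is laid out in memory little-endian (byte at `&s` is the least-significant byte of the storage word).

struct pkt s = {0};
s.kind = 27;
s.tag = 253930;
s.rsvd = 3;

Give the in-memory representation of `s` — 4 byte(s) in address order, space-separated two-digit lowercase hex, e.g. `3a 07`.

kind (5b) val=27 bits=0x1b at bit 0: 0x0000001b
tag (20b) val=253930 bits=0x3dfea at bit 5: 0x007bfd5b
rsvd (7b) val=3 bits=0x3 at bit 25: 0x067bfd5b
word = 0x067bfd5b → little-endian bytes:
  [0]=0x5b  [1]=0xfd  [2]=0x7b  [3]=0x06

5b fd 7b 06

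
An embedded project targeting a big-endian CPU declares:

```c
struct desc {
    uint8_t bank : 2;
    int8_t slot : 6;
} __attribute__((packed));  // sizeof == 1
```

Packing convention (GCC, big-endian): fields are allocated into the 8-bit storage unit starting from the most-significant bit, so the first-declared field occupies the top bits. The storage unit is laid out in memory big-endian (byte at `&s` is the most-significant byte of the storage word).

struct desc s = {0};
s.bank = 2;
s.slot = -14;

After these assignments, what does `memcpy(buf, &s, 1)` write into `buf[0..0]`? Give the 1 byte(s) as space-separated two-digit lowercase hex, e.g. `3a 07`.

b2

bank:2 = 2 → 0x2 << 6 → word 0x80
slot:6 = -14 → 0x32 << 0 → word 0xb2
word = 0xb2 → big-endian bytes:
  [0]=0xb2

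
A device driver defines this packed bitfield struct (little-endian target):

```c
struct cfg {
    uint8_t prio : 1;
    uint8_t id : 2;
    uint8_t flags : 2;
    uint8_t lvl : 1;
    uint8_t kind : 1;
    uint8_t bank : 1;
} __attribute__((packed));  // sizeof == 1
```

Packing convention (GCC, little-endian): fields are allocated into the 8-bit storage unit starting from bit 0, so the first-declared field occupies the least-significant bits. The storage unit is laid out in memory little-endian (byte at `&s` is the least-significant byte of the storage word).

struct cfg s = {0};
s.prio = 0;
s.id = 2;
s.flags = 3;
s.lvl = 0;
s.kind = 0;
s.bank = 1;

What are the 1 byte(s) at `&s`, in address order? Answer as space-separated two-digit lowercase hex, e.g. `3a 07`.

prio (1b) val=0 bits=0x0 at bit 0: 0x00
id (2b) val=2 bits=0x2 at bit 1: 0x04
flags (2b) val=3 bits=0x3 at bit 3: 0x1c
lvl (1b) val=0 bits=0x0 at bit 5: 0x1c
kind (1b) val=0 bits=0x0 at bit 6: 0x1c
bank (1b) val=1 bits=0x1 at bit 7: 0x9c
word = 0x9c → little-endian bytes:
  [0]=0x9c

9c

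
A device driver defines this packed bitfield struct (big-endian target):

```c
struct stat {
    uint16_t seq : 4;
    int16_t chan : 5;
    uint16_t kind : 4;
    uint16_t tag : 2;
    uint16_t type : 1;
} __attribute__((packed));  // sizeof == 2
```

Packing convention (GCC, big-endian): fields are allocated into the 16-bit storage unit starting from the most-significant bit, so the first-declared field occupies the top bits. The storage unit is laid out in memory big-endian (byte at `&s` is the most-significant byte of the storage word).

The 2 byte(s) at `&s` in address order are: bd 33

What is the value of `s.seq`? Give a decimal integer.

[0]=0xbd [1]=0x33 (big-endian) → word 0xbd33
seq:4 @ bit 12 → (0xbd33>>12)&0xf = 0xb  ←
chan:5 @ bit 7 → (0xbd33>>7)&0x1f = 0x1a
kind:4 @ bit 3 → (0xbd33>>3)&0xf = 0x6
tag:2 @ bit 1 → (0xbd33>>1)&0x3 = 0x1
type:1 @ bit 0 → (0xbd33>>0)&0x1 = 0x1

11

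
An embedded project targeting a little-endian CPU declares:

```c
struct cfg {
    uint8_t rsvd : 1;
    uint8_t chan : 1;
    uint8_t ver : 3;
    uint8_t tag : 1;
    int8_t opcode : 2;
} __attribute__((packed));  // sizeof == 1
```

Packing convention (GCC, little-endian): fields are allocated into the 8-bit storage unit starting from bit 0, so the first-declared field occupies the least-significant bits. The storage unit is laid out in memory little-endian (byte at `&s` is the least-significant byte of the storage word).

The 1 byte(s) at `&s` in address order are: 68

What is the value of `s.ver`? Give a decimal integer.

2

[0]=0x68 (little-endian) → word 0x68
rsvd:1 @ bit 0 → (0x68>>0)&0x1 = 0x0
chan:1 @ bit 1 → (0x68>>1)&0x1 = 0x0
ver:3 @ bit 2 → (0x68>>2)&0x7 = 0x2  ←
tag:1 @ bit 5 → (0x68>>5)&0x1 = 0x1
opcode:2 @ bit 6 → (0x68>>6)&0x3 = 0x1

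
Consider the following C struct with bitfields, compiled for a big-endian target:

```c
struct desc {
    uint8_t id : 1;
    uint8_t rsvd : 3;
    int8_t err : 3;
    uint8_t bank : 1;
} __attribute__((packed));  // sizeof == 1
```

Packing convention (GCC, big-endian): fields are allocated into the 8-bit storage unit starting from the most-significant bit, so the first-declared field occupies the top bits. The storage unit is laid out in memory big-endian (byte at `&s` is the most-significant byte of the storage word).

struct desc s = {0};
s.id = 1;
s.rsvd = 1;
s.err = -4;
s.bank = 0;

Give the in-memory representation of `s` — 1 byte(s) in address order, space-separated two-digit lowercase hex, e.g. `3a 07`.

id (1b) val=1 bits=0x1 at bit 7: 0x80
rsvd (3b) val=1 bits=0x1 at bit 4: 0x90
err (3b) val=-4 bits=0x4 at bit 1: 0x98
bank (1b) val=0 bits=0x0 at bit 0: 0x98
word = 0x98 → big-endian bytes:
  [0]=0x98

98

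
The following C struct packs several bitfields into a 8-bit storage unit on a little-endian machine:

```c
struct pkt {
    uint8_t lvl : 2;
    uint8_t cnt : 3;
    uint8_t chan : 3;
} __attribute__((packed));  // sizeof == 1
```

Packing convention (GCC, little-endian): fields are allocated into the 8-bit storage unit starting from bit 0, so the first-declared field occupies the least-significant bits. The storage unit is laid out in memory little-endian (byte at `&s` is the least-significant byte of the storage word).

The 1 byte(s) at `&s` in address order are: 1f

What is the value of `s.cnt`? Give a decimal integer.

[0]=0x1f (little-endian) → word 0x1f
lvl:2 @ bit 0 → (0x1f>>0)&0x3 = 0x3
cnt:3 @ bit 2 → (0x1f>>2)&0x7 = 0x7  ←
chan:3 @ bit 5 → (0x1f>>5)&0x7 = 0x0

7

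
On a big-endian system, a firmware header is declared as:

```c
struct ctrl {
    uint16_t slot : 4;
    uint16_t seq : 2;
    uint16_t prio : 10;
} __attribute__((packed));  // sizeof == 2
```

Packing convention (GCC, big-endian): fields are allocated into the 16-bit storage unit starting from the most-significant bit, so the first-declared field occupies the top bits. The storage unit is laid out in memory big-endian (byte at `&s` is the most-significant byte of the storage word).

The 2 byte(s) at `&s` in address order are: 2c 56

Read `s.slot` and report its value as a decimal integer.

2

[0]=0x2c [1]=0x56 (big-endian) → word 0x2c56
slot [12+:4] = (word>>12) & 0xf = 2  ←
seq [10+:2] = (word>>10) & 0x3 = 3
prio [0+:10] = (word>>0) & 0x3ff = 86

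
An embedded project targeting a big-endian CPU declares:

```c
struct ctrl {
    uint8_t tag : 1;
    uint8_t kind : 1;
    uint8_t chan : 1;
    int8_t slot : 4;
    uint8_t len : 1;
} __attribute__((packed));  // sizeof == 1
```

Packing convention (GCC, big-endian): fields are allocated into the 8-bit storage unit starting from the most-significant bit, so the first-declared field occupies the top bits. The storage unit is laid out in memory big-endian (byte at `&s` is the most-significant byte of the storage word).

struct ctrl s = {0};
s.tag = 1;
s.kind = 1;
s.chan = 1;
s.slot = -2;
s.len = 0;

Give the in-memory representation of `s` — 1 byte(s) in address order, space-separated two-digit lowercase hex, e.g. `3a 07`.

tag:1 = 1 → 0x1 << 7 → word 0x80
kind:1 = 1 → 0x1 << 6 → word 0xc0
chan:1 = 1 → 0x1 << 5 → word 0xe0
slot:4 = -2 → 0xe << 1 → word 0xfc
len:1 = 0 → 0x0 << 0 → word 0xfc
word = 0xfc → big-endian bytes:
  [0]=0xfc

fc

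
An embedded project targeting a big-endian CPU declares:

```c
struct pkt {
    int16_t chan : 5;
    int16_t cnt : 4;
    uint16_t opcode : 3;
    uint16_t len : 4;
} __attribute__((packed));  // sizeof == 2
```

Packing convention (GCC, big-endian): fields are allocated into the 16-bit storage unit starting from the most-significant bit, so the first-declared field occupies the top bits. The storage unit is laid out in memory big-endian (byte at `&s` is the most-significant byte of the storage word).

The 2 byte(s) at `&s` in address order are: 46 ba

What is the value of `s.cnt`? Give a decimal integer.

[0]=0x46 [1]=0xba (big-endian) → word 0x46ba
chan:5 @ bit 11 → (0x46ba>>11)&0x1f = 0x8
cnt:4 @ bit 7 → (0x46ba>>7)&0xf = 0xd  ←
opcode:3 @ bit 4 → (0x46ba>>4)&0x7 = 0x3
len:4 @ bit 0 → (0x46ba>>0)&0xf = 0xa
cnt signed 4b, MSB=1: 13 - 16 = -3

-3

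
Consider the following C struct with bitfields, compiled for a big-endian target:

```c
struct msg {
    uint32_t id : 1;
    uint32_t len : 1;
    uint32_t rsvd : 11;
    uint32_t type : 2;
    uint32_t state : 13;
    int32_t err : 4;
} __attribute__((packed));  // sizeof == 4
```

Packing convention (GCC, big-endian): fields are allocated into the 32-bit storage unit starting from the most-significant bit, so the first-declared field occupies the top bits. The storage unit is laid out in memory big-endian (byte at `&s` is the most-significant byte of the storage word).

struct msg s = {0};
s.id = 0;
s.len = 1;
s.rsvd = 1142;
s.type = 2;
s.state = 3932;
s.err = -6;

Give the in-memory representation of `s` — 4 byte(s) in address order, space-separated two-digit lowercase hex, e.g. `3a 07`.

63 b4 f5 ca

id (1b) val=0 bits=0x0 at bit 31: 0x00000000
len (1b) val=1 bits=0x1 at bit 30: 0x40000000
rsvd (11b) val=1142 bits=0x476 at bit 19: 0x63b00000
type (2b) val=2 bits=0x2 at bit 17: 0x63b40000
state (13b) val=3932 bits=0xf5c at bit 4: 0x63b4f5c0
err (4b) val=-6 bits=0xa at bit 0: 0x63b4f5ca
word = 0x63b4f5ca → big-endian bytes:
  [0]=0x63  [1]=0xb4  [2]=0xf5  [3]=0xca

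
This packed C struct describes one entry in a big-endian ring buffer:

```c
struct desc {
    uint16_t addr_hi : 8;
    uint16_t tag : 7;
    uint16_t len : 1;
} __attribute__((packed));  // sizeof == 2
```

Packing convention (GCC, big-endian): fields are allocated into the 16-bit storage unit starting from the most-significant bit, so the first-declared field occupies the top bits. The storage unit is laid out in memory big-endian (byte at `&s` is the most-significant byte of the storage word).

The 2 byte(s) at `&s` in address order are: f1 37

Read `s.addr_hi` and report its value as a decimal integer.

[0]=0xf1 [1]=0x37 (big-endian) → word 0xf137
addr_hi:8 @ bit 8 → (0xf137>>8)&0xff = 0xf1  ←
tag:7 @ bit 1 → (0xf137>>1)&0x7f = 0x1b
len:1 @ bit 0 → (0xf137>>0)&0x1 = 0x1

241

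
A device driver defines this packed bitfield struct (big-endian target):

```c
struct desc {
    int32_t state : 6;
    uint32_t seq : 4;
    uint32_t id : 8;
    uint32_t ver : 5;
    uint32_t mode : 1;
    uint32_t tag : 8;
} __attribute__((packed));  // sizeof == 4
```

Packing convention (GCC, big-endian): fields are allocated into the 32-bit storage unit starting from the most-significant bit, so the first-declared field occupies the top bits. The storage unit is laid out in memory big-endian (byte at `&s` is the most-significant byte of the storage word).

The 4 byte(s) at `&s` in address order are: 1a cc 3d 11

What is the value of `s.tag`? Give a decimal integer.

[0]=0x1a [1]=0xcc [2]=0x3d [3]=0x11 (big-endian) → word 0x1acc3d11
state:6 @ bit 26 → (0x1acc3d11>>26)&0x3f = 0x6
seq:4 @ bit 22 → (0x1acc3d11>>22)&0xf = 0xb
id:8 @ bit 14 → (0x1acc3d11>>14)&0xff = 0x30
ver:5 @ bit 9 → (0x1acc3d11>>9)&0x1f = 0x1e
mode:1 @ bit 8 → (0x1acc3d11>>8)&0x1 = 0x1
tag:8 @ bit 0 → (0x1acc3d11>>0)&0xff = 0x11  ←

17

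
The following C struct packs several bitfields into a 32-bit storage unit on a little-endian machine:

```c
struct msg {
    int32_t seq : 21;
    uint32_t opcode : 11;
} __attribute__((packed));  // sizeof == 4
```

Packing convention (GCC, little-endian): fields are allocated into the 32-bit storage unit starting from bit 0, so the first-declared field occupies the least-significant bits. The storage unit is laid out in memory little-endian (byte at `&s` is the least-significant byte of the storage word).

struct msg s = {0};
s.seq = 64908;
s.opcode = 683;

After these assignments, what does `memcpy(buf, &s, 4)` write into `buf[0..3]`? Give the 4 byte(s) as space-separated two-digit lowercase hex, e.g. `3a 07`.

8c fd 60 55

seq (21b) val=64908 bits=0xfd8c at bit 0: 0x0000fd8c
opcode (11b) val=683 bits=0x2ab at bit 21: 0x5560fd8c
word = 0x5560fd8c → little-endian bytes:
  [0]=0x8c  [1]=0xfd  [2]=0x60  [3]=0x55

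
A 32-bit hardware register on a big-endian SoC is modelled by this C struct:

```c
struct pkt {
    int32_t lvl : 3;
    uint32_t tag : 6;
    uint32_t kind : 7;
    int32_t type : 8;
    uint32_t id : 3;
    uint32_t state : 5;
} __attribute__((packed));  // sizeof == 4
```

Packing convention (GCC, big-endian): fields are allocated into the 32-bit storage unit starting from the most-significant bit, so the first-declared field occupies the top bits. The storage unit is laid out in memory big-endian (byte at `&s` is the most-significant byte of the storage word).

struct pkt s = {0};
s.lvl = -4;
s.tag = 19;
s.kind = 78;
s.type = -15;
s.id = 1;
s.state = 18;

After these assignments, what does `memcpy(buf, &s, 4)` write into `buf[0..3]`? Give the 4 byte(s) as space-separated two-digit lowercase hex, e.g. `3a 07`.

[29+:3] lvl=-4 & 0x7 = 0x4; word=0x80000000
[23+:6] tag=19 & 0x3f = 0x13; word=0x89800000
[16+:7] kind=78 & 0x7f = 0x4e; word=0x89ce0000
[8+:8] type=-15 & 0xff = 0xf1; word=0x89cef100
[5+:3] id=1 & 0x7 = 0x1; word=0x89cef120
[0+:5] state=18 & 0x1f = 0x12; word=0x89cef132
word = 0x89cef132 → big-endian bytes:
  [0]=0x89  [1]=0xce  [2]=0xf1  [3]=0x32

89 ce f1 32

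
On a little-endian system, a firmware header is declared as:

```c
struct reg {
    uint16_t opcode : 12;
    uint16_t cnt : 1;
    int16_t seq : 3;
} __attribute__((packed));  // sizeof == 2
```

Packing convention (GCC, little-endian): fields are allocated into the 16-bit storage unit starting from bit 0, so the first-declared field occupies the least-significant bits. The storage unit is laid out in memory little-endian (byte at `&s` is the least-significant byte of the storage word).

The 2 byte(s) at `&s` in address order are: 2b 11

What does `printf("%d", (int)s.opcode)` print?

[0]=0x2b [1]=0x11 (little-endian) → word 0x112b
opcode:12 @ bit 0 → (0x112b>>0)&0xfff = 0x12b  ←
cnt:1 @ bit 12 → (0x112b>>12)&0x1 = 0x1
seq:3 @ bit 13 → (0x112b>>13)&0x7 = 0x0

299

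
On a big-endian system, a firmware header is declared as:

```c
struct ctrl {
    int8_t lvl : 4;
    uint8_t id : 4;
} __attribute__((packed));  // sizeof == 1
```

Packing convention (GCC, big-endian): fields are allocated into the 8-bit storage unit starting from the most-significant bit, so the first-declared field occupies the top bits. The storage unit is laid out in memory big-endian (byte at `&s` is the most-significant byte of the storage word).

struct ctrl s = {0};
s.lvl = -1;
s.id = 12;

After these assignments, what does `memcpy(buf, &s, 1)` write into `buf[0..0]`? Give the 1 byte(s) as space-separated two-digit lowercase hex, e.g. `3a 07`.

fc

lvl:4 = -1 → 0xf << 4 → word 0xf0
id:4 = 12 → 0xc << 0 → word 0xfc
word = 0xfc → big-endian bytes:
  [0]=0xfc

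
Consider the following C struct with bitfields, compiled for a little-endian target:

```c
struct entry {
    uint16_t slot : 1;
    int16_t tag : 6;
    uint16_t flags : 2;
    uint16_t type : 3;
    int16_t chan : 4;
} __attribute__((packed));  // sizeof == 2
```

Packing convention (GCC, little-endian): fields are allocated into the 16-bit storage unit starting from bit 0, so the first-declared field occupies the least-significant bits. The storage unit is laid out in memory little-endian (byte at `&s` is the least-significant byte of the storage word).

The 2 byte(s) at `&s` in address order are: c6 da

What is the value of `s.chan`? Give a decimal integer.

-3

[0]=0xc6 [1]=0xda (little-endian) → word 0xdac6
slot:1 @ bit 0 → (0xdac6>>0)&0x1 = 0x0
tag:6 @ bit 1 → (0xdac6>>1)&0x3f = 0x23
flags:2 @ bit 7 → (0xdac6>>7)&0x3 = 0x1
type:3 @ bit 9 → (0xdac6>>9)&0x7 = 0x5
chan:4 @ bit 12 → (0xdac6>>12)&0xf = 0xd  ←
chan signed 4b, MSB=1: 13 - 16 = -3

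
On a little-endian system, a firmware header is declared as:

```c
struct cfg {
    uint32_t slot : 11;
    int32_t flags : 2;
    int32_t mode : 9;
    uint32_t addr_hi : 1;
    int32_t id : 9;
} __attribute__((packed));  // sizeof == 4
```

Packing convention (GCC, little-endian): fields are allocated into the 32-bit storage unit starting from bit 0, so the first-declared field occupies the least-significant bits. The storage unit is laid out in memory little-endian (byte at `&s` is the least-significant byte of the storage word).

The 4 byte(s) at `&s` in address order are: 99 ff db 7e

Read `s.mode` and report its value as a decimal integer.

223

[0]=0x99 [1]=0xff [2]=0xdb [3]=0x7e (little-endian) → word 0x7edbff99
slot:11 @ bit 0 → (0x7edbff99>>0)&0x7ff = 0x799
flags:2 @ bit 11 → (0x7edbff99>>11)&0x3 = 0x3
mode:9 @ bit 13 → (0x7edbff99>>13)&0x1ff = 0xdf  ←
addr_hi:1 @ bit 22 → (0x7edbff99>>22)&0x1 = 0x1
id:9 @ bit 23 → (0x7edbff99>>23)&0x1ff = 0xfd
mode signed 9b, MSB=0: value = 223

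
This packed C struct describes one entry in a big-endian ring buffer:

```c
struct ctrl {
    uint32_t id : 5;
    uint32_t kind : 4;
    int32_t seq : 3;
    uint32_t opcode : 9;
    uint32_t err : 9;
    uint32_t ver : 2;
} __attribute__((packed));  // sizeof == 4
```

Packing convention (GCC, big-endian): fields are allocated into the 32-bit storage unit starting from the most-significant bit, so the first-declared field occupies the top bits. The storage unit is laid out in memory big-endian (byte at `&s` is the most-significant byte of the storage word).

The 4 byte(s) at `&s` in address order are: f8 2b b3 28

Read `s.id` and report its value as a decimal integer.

[0]=0xf8 [1]=0x2b [2]=0xb3 [3]=0x28 (big-endian) → word 0xf82bb328
id:5 @ bit 27 → (0xf82bb328>>27)&0x1f = 0x1f  ←
kind:4 @ bit 23 → (0xf82bb328>>23)&0xf = 0x0
seq:3 @ bit 20 → (0xf82bb328>>20)&0x7 = 0x2
opcode:9 @ bit 11 → (0xf82bb328>>11)&0x1ff = 0x176
err:9 @ bit 2 → (0xf82bb328>>2)&0x1ff = 0xca
ver:2 @ bit 0 → (0xf82bb328>>0)&0x3 = 0x0

31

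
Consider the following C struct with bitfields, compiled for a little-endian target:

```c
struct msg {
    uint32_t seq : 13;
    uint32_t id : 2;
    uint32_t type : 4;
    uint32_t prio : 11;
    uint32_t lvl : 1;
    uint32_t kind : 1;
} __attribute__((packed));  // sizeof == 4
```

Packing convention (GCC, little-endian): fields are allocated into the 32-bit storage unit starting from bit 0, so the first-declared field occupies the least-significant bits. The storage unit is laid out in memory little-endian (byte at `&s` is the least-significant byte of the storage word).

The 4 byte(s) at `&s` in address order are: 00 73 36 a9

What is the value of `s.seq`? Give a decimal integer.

4864

[0]=0x00 [1]=0x73 [2]=0x36 [3]=0xa9 (little-endian) → word 0xa9367300
seq:13 @ bit 0 → (0xa9367300>>0)&0x1fff = 0x1300  ←
id:2 @ bit 13 → (0xa9367300>>13)&0x3 = 0x3
type:4 @ bit 15 → (0xa9367300>>15)&0xf = 0xc
prio:11 @ bit 19 → (0xa9367300>>19)&0x7ff = 0x526
lvl:1 @ bit 30 → (0xa9367300>>30)&0x1 = 0x0
kind:1 @ bit 31 → (0xa9367300>>31)&0x1 = 0x1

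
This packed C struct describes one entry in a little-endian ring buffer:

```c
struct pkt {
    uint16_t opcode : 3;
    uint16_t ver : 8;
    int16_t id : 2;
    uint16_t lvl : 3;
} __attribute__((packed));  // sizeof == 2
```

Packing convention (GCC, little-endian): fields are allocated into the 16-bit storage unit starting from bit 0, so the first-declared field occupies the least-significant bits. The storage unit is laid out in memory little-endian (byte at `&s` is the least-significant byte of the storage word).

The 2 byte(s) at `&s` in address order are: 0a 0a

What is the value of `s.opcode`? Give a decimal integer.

[0]=0x0a [1]=0x0a (little-endian) → word 0x0a0a
opcode:3 @ bit 0 → (0x0a0a>>0)&0x7 = 0x2  ←
ver:8 @ bit 3 → (0x0a0a>>3)&0xff = 0x41
id:2 @ bit 11 → (0x0a0a>>11)&0x3 = 0x1
lvl:3 @ bit 13 → (0x0a0a>>13)&0x7 = 0x0

2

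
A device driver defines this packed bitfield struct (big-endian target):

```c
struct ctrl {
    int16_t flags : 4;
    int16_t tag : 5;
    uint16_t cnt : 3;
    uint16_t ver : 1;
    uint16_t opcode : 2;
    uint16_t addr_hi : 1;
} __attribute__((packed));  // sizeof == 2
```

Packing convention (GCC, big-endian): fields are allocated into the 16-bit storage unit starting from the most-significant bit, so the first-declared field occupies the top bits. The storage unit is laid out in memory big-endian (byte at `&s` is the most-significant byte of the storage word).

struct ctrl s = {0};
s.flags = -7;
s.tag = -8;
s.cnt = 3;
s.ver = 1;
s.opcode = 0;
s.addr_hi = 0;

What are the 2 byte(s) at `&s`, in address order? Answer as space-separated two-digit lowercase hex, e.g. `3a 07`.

[12+:4] flags=-7 & 0xf = 0x9; word=0x9000
[7+:5] tag=-8 & 0x1f = 0x18; word=0x9c00
[4+:3] cnt=3 & 0x7 = 0x3; word=0x9c30
[3+:1] ver=1 & 0x1 = 0x1; word=0x9c38
[1+:2] opcode=0 & 0x3 = 0x0; word=0x9c38
[0+:1] addr_hi=0 & 0x1 = 0x0; word=0x9c38
word = 0x9c38 → big-endian bytes:
  [0]=0x9c  [1]=0x38

9c 38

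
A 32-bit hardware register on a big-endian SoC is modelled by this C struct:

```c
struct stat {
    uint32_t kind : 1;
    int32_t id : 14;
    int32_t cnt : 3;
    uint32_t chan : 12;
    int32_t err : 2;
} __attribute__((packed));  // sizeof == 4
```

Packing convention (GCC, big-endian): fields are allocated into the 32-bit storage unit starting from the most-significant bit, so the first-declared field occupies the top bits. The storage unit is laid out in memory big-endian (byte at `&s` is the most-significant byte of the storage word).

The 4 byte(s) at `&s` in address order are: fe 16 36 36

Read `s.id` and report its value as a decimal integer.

[0]=0xfe [1]=0x16 [2]=0x36 [3]=0x36 (big-endian) → word 0xfe163636
kind:1 @ bit 31 → (0xfe163636>>31)&0x1 = 0x1
id:14 @ bit 17 → (0xfe163636>>17)&0x3fff = 0x3f0b  ←
cnt:3 @ bit 14 → (0xfe163636>>14)&0x7 = 0x0
chan:12 @ bit 2 → (0xfe163636>>2)&0xfff = 0xd8d
err:2 @ bit 0 → (0xfe163636>>0)&0x3 = 0x2
id signed 14b, MSB=1: 16139 - 16384 = -245

-245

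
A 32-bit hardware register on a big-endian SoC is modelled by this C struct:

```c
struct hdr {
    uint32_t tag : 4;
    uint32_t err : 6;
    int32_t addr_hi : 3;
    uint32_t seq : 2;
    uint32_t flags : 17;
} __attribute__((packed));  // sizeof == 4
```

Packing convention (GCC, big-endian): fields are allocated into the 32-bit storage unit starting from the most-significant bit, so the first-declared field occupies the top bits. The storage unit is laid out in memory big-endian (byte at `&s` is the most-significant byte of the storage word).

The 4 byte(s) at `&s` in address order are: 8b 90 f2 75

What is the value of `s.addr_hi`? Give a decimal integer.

[0]=0x8b [1]=0x90 [2]=0xf2 [3]=0x75 (big-endian) → word 0x8b90f275
tag:4 @ bit 28 → (0x8b90f275>>28)&0xf = 0x8
err:6 @ bit 22 → (0x8b90f275>>22)&0x3f = 0x2e
addr_hi:3 @ bit 19 → (0x8b90f275>>19)&0x7 = 0x2  ←
seq:2 @ bit 17 → (0x8b90f275>>17)&0x3 = 0x0
flags:17 @ bit 0 → (0x8b90f275>>0)&0x1ffff = 0xf275
addr_hi signed 3b, MSB=0: value = 2

2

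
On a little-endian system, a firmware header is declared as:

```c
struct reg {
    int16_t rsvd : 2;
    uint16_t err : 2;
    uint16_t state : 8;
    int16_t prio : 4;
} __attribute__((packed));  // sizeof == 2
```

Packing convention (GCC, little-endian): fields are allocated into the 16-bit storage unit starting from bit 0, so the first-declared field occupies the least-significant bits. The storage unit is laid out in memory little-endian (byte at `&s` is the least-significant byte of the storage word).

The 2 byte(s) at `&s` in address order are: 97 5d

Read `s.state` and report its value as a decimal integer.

[0]=0x97 [1]=0x5d (little-endian) → word 0x5d97
rsvd [0+:2] = (word>>0) & 0x3 = 3
err [2+:2] = (word>>2) & 0x3 = 1
state [4+:8] = (word>>4) & 0xff = 217  ←
prio [12+:4] = (word>>12) & 0xf = 5

217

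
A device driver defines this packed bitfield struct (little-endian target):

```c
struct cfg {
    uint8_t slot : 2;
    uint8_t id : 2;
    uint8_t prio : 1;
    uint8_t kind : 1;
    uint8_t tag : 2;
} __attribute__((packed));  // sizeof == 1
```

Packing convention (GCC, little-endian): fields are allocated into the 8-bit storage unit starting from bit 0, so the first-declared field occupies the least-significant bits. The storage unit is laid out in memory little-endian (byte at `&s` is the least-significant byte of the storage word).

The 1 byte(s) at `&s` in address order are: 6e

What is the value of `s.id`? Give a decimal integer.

[0]=0x6e (little-endian) → word 0x6e
slot:2 @ bit 0 → (0x6e>>0)&0x3 = 0x2
id:2 @ bit 2 → (0x6e>>2)&0x3 = 0x3  ←
prio:1 @ bit 4 → (0x6e>>4)&0x1 = 0x0
kind:1 @ bit 5 → (0x6e>>5)&0x1 = 0x1
tag:2 @ bit 6 → (0x6e>>6)&0x3 = 0x1

3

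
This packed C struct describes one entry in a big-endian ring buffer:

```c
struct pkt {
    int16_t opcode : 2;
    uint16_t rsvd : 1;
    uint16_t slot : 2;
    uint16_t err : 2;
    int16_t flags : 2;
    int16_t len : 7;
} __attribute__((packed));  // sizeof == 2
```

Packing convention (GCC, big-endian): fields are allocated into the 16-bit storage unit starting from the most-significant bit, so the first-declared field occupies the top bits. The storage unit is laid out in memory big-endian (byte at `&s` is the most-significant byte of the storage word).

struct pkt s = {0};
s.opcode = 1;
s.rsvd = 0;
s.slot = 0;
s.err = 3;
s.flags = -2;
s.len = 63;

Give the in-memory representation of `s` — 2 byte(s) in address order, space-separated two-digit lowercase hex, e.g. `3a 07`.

47 3f

opcode (2b) val=1 bits=0x1 at bit 14: 0x4000
rsvd (1b) val=0 bits=0x0 at bit 13: 0x4000
slot (2b) val=0 bits=0x0 at bit 11: 0x4000
err (2b) val=3 bits=0x3 at bit 9: 0x4600
flags (2b) val=-2 bits=0x2 at bit 7: 0x4700
len (7b) val=63 bits=0x3f at bit 0: 0x473f
word = 0x473f → big-endian bytes:
  [0]=0x47  [1]=0x3f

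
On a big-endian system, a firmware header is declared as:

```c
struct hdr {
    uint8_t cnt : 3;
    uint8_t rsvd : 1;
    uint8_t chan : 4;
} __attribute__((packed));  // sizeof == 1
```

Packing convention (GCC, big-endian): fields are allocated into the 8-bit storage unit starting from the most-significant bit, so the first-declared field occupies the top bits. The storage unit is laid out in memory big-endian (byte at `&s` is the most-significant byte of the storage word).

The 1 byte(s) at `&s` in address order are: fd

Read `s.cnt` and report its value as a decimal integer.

7

[0]=0xfd (big-endian) → word 0xfd
cnt:3 @ bit 5 → (0xfd>>5)&0x7 = 0x7  ←
rsvd:1 @ bit 4 → (0xfd>>4)&0x1 = 0x1
chan:4 @ bit 0 → (0xfd>>0)&0xf = 0xd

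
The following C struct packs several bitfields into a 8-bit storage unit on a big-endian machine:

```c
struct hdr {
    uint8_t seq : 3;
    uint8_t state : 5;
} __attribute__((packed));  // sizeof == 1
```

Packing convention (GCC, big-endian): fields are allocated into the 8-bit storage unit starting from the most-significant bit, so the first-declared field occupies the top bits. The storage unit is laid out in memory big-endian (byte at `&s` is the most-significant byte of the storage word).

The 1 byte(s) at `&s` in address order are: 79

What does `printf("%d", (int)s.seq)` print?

3

[0]=0x79 (big-endian) → word 0x79
seq:3 @ bit 5 → (0x79>>5)&0x7 = 0x3  ←
state:5 @ bit 0 → (0x79>>0)&0x1f = 0x19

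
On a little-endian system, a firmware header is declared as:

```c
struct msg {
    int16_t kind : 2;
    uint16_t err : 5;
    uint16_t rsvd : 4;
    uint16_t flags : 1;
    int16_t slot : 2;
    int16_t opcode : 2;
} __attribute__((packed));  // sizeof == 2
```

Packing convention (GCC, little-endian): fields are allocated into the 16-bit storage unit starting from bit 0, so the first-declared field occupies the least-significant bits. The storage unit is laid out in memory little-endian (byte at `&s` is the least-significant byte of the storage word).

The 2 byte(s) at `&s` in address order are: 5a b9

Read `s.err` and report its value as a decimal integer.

[0]=0x5a [1]=0xb9 (little-endian) → word 0xb95a
kind:2 @ bit 0 → (0xb95a>>0)&0x3 = 0x2
err:5 @ bit 2 → (0xb95a>>2)&0x1f = 0x16  ←
rsvd:4 @ bit 7 → (0xb95a>>7)&0xf = 0x2
flags:1 @ bit 11 → (0xb95a>>11)&0x1 = 0x1
slot:2 @ bit 12 → (0xb95a>>12)&0x3 = 0x3
opcode:2 @ bit 14 → (0xb95a>>14)&0x3 = 0x2

22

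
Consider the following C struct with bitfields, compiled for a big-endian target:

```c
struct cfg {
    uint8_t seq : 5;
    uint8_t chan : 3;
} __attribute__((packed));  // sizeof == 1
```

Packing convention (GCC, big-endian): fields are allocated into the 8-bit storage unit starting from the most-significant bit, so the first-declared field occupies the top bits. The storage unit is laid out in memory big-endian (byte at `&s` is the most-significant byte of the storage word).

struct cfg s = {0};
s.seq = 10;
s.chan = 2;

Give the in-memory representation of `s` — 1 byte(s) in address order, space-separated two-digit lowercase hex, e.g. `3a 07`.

[3+:5] seq=10 & 0x1f = 0xa; word=0x50
[0+:3] chan=2 & 0x7 = 0x2; word=0x52
word = 0x52 → big-endian bytes:
  [0]=0x52

52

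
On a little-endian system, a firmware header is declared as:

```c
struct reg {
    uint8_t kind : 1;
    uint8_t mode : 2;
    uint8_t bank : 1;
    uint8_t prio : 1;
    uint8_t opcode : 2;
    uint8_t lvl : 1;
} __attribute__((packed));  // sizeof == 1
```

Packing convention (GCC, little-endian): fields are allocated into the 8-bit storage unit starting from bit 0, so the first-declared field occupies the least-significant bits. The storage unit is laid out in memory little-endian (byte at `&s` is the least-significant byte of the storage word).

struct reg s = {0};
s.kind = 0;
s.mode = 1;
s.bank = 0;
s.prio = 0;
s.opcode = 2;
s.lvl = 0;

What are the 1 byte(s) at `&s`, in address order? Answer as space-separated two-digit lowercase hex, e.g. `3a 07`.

42

kind (1b) val=0 bits=0x0 at bit 0: 0x00
mode (2b) val=1 bits=0x1 at bit 1: 0x02
bank (1b) val=0 bits=0x0 at bit 3: 0x02
prio (1b) val=0 bits=0x0 at bit 4: 0x02
opcode (2b) val=2 bits=0x2 at bit 5: 0x42
lvl (1b) val=0 bits=0x0 at bit 7: 0x42
word = 0x42 → little-endian bytes:
  [0]=0x42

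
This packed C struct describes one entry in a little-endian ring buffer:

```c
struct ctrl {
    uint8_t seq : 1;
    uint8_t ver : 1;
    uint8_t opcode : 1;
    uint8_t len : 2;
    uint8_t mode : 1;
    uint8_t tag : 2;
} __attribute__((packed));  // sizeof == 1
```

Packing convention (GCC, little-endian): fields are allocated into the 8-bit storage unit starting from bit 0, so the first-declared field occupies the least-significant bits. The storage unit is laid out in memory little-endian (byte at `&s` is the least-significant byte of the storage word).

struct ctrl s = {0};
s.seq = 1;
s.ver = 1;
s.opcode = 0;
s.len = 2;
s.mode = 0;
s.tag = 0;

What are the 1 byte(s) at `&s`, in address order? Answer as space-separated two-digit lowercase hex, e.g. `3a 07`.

[0+:1] seq=1 & 0x1 = 0x1; word=0x01
[1+:1] ver=1 & 0x1 = 0x1; word=0x03
[2+:1] opcode=0 & 0x1 = 0x0; word=0x03
[3+:2] len=2 & 0x3 = 0x2; word=0x13
[5+:1] mode=0 & 0x1 = 0x0; word=0x13
[6+:2] tag=0 & 0x3 = 0x0; word=0x13
word = 0x13 → little-endian bytes:
  [0]=0x13

13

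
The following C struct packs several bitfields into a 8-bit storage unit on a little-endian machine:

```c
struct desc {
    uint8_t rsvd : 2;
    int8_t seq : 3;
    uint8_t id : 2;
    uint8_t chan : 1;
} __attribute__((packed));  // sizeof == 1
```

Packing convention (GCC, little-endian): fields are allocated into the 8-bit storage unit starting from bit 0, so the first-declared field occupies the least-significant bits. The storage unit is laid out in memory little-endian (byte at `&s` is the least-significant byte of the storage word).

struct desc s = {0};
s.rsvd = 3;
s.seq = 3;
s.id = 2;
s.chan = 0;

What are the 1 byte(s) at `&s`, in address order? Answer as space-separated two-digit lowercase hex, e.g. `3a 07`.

[0+:2] rsvd=3 & 0x3 = 0x3; word=0x03
[2+:3] seq=3 & 0x7 = 0x3; word=0x0f
[5+:2] id=2 & 0x3 = 0x2; word=0x4f
[7+:1] chan=0 & 0x1 = 0x0; word=0x4f
word = 0x4f → little-endian bytes:
  [0]=0x4f

4f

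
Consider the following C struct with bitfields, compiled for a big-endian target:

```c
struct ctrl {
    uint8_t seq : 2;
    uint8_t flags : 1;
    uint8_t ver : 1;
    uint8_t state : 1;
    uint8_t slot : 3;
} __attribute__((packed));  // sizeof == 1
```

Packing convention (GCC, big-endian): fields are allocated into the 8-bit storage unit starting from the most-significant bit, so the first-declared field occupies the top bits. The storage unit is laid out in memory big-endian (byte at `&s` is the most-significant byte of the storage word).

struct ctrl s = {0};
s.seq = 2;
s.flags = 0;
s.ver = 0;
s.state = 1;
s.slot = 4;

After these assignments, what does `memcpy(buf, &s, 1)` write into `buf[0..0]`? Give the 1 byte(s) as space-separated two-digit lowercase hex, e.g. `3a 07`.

8c

seq:2 = 2 → 0x2 << 6 → word 0x80
flags:1 = 0 → 0x0 << 5 → word 0x80
ver:1 = 0 → 0x0 << 4 → word 0x80
state:1 = 1 → 0x1 << 3 → word 0x88
slot:3 = 4 → 0x4 << 0 → word 0x8c
word = 0x8c → big-endian bytes:
  [0]=0x8c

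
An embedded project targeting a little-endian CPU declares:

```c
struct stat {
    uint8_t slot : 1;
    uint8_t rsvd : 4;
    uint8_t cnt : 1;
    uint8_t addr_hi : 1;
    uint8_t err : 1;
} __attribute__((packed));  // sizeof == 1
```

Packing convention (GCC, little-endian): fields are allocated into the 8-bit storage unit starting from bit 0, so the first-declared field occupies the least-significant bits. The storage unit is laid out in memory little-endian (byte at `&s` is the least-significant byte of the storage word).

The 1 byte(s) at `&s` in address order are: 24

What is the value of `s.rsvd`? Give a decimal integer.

[0]=0x24 (little-endian) → word 0x24
slot [0+:1] = (word>>0) & 0x1 = 0
rsvd [1+:4] = (word>>1) & 0xf = 2  ←
cnt [5+:1] = (word>>5) & 0x1 = 1
addr_hi [6+:1] = (word>>6) & 0x1 = 0
err [7+:1] = (word>>7) & 0x1 = 0

2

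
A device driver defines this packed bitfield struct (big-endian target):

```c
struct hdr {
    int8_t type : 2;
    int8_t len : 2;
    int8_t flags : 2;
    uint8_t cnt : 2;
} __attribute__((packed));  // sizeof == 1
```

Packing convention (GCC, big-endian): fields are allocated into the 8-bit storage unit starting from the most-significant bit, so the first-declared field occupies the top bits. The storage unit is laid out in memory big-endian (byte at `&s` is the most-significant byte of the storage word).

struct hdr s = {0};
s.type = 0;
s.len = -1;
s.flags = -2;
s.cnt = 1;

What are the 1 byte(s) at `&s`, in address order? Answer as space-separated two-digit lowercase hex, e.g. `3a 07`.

type:2 = 0 → 0x0 << 6 → word 0x00
len:2 = -1 → 0x3 << 4 → word 0x30
flags:2 = -2 → 0x2 << 2 → word 0x38
cnt:2 = 1 → 0x1 << 0 → word 0x39
word = 0x39 → big-endian bytes:
  [0]=0x39

39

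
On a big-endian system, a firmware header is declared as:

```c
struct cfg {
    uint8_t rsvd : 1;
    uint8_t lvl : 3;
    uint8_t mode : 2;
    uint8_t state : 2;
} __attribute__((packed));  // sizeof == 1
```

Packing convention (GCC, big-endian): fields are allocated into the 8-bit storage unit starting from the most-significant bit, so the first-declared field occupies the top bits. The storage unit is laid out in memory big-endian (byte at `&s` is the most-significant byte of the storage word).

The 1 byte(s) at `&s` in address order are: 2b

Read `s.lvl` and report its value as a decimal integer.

[0]=0x2b (big-endian) → word 0x2b
rsvd [7+:1] = (word>>7) & 0x1 = 0
lvl [4+:3] = (word>>4) & 0x7 = 2  ←
mode [2+:2] = (word>>2) & 0x3 = 2
state [0+:2] = (word>>0) & 0x3 = 3

2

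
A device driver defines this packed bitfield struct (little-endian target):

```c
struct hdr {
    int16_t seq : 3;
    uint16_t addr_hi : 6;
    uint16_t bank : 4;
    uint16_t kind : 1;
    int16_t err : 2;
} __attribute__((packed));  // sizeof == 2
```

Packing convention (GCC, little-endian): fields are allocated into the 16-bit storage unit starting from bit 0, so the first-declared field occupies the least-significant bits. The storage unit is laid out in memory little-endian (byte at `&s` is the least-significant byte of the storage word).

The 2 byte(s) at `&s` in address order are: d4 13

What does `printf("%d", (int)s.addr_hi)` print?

58

[0]=0xd4 [1]=0x13 (little-endian) → word 0x13d4
seq [0+:3] = (word>>0) & 0x7 = 4
addr_hi [3+:6] = (word>>3) & 0x3f = 58  ←
bank [9+:4] = (word>>9) & 0xf = 9
kind [13+:1] = (word>>13) & 0x1 = 0
err [14+:2] = (word>>14) & 0x3 = 0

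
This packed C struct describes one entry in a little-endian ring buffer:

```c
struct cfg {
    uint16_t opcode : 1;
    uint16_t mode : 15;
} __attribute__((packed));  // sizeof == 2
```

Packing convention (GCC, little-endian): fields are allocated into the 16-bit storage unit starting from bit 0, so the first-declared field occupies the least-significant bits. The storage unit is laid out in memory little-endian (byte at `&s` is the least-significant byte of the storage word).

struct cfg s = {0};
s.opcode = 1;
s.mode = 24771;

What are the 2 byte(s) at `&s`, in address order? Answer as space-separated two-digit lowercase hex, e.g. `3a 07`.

87 c1

[0+:1] opcode=1 & 0x1 = 0x1; word=0x0001
[1+:15] mode=24771 & 0x7fff = 0x60c3; word=0xc187
word = 0xc187 → little-endian bytes:
  [0]=0x87  [1]=0xc1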